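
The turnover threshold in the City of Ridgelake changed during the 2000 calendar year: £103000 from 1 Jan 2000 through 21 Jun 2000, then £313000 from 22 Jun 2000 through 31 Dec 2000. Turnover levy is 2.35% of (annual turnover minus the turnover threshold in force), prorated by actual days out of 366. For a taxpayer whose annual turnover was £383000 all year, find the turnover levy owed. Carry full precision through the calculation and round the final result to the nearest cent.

1 Jan – 21 Jun 2000: 173 days, exemption £103000 → (£383000 − £103000) × 2.35% × 173/366 = £3110.2186
22 Jun – 31 Dec 2000: 193 days, exemption £313000 → (£383000 − £313000) × 2.35% × 193/366 = £867.4454
Total = £3977.6639

£3977.66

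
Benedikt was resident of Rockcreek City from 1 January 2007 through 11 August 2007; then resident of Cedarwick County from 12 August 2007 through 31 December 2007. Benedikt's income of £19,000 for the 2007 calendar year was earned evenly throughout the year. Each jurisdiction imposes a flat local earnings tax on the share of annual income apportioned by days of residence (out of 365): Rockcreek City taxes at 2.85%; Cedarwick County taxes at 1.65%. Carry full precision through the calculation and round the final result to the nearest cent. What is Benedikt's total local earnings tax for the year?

Rockcreek City, 1 January – 11 August 2007: 223 days → £19,000 × 2.85% × 223/365 = £330.8342
Cedarwick County, 12 August – 31 December 2007: 142 days → £19,000 × 1.65% × 142/365 = £121.9644
Total = £452.7986

£452.80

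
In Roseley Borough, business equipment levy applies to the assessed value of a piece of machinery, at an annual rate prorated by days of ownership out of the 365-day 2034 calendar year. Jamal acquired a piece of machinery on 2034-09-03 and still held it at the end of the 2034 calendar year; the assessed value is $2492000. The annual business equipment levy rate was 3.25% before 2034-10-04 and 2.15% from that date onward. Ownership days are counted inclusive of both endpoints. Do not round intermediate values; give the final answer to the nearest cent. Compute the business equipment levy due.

$19942.83

2034-09-03 to 2034-10-03: 31 days at 3.25% → $2492000 × 3.25% × 31/365 = $6878.6027
2034-10-04 to 2034-12-31: 89 days at 2.15% → $2492000 × 2.15% × 89/365 = $13064.2247
Total = $19942.8274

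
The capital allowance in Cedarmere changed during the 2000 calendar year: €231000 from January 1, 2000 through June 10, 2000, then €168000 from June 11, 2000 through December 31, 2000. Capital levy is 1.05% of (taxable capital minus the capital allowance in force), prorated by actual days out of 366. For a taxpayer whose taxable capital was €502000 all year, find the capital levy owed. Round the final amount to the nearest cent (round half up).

January 1 – June 10, 2000: 162 days, exemption €231000 → (€502000 − €231000) × 1.05% × 162/366 = €1259.4836
June 11 – December 31, 2000: 204 days, exemption €168000 → (€502000 − €168000) × 1.05% × 204/366 = €1954.7213
Total = €3214.2049

€3214.20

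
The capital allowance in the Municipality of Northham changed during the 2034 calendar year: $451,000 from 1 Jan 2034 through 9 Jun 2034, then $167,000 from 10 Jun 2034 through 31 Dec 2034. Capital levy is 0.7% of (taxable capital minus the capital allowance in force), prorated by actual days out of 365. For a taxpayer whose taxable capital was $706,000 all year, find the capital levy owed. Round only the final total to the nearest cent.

$2,901.55

1 Jan – 9 Jun 2034: 160 days, exemption $451,000 → ($706,000 − $451,000) × 0.7% × 160/365 = $782.4658
10 Jun – 31 Dec 2034: 205 days, exemption $167,000 → ($706,000 − $167,000) × 0.7% × 205/365 = $2,119.0822
Total = $2,901.5479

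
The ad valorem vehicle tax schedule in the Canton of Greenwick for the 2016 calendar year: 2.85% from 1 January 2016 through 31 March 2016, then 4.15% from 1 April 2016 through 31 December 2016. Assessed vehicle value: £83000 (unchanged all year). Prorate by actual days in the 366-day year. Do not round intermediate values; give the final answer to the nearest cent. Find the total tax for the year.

1 January – 31 March 2016: 91 days at 2.85% → £83000 × 2.85% × 91/366 = £588.1434
1 April – 31 December 2016: 275 days at 4.15% → £83000 × 4.15% × 275/366 = £2588.0806
Total = £3176.2240

£3176.22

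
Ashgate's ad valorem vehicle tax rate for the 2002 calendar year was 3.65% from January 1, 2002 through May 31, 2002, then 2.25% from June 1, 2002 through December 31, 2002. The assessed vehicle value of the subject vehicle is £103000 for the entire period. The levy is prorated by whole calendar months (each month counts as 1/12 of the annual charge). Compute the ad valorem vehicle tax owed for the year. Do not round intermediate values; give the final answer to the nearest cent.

£2918.33

January 1 – May 31, 2002: 5 months at 3.65% → £103000 × 3.65% × 5/12 = £1566.4583
June 1 – December 31, 2002: 7 months at 2.25% → £103000 × 2.25% × 7/12 = £1351.8750
Total = £2918.3333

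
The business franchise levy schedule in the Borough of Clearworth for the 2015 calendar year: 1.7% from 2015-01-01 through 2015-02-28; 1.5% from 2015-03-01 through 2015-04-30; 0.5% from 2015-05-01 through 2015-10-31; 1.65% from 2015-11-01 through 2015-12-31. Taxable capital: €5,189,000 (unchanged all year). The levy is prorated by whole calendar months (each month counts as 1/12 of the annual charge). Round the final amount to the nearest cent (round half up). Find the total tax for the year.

2015-01-01 to 2015-02-28: 2 months at 1.7% → €5,189,000 × 1.7% × 2/12 = €14,702.1667
2015-03-01 to 2015-04-30: 2 months at 1.5% → €5,189,000 × 1.5% × 2/12 = €12,972.5000
2015-05-01 to 2015-10-31: 6 months at 0.5% → €5,189,000 × 0.5% × 6/12 = €12,972.5000
2015-11-01 to 2015-12-31: 2 months at 1.65% → €5,189,000 × 1.65% × 2/12 = €14,269.7500
Total = €54,916.9167

€54,916.92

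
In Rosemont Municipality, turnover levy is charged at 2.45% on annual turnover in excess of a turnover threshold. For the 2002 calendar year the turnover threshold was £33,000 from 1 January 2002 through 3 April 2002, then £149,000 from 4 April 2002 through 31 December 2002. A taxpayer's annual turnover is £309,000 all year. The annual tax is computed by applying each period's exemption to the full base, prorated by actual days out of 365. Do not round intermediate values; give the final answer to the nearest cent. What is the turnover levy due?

1 January – 3 April 2002: 93 days, exemption £33,000 → (£309,000 − £33,000) × 2.45% × 93/365 = £1,722.9205
4 April – 31 December 2002: 272 days, exemption £149,000 → (£309,000 − £149,000) × 2.45% × 272/365 = £2,921.2055
Total = £4,644.1260

£4,644.13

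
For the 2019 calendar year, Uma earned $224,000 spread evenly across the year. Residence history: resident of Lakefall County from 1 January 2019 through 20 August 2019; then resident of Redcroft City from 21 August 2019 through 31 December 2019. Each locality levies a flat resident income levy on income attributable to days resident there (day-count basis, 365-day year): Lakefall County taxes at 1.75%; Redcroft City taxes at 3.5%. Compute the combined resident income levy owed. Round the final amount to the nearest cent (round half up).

$5,348.38

Lakefall County, 1 January – 20 August 2019: 232 days → $224,000 × 1.75% × 232/365 = $2,491.6164
Redcroft City, 21 August – 31 December 2019: 133 days → $224,000 × 3.5% × 133/365 = $2,856.7671
Total = $5,348.3836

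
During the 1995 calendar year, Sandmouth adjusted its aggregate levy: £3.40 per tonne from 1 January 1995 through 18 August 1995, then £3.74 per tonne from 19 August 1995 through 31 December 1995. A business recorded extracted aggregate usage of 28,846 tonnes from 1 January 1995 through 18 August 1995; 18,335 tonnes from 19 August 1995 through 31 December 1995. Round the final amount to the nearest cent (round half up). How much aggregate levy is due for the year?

£166,649.30

1 January – 18 August 1995: 28,846 tonnes at £3.40/tonne → £98,076.40
19 August – 31 December 1995: 18,335 tonnes at £3.74/tonne → £68,572.90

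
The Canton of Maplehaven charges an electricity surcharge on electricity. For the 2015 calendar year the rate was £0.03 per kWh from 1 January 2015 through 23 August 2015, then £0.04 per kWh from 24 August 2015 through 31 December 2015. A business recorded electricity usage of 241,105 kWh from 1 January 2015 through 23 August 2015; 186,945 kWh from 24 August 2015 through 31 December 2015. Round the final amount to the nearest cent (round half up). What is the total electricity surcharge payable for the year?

1 January – 23 August 2015: 241,105 kWh at £0.03/kWh → £7,233.15
24 August – 31 December 2015: 186,945 kWh at £0.04/kWh → £7,477.80

£14,710.95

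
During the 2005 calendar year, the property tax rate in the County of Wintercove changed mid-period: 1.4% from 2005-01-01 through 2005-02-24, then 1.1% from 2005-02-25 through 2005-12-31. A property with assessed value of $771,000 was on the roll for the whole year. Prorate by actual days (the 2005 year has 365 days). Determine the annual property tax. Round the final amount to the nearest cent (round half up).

2005-01-01 to 2005-02-24: 55 days at 1.4% → $771,000 × 1.4% × 55/365 = $1,626.4932
2005-02-25 to 2005-12-31: 310 days at 1.1% → $771,000 × 1.1% × 310/365 = $7,203.0411
Total = $8,829.5342

$8,829.53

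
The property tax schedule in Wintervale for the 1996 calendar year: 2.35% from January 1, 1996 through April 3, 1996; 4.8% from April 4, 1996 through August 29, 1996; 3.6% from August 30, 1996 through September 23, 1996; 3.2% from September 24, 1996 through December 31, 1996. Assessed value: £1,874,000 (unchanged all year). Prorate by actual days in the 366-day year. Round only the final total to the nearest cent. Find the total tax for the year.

£68,513.64

January 1 – April 3, 1996: 94 days at 2.35% → £1,874,000 × 2.35% × 94/366 = £11,310.5628
April 4 – August 29, 1996: 148 days at 4.8% → £1,874,000 × 4.8% × 148/366 = £36,374.0328
August 30 – September 23, 1996: 25 days at 3.6% → £1,874,000 × 3.6% × 25/366 = £4,608.1967
September 24 – December 31, 1996: 99 days at 3.2% → £1,874,000 × 3.2% × 99/366 = £16,220.8525
Total = £68,513.6448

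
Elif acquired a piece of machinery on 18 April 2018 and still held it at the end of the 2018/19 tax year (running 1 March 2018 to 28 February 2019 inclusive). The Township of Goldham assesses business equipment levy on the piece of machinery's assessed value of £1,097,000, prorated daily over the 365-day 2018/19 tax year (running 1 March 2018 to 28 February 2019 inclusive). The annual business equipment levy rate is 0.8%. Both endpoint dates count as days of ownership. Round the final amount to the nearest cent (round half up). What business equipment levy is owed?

Days held (18 April 2018 – 28 February 2019): 317 out of 365
Tax = £1,097,000 × 0.8% × 317/365 = £7,621.8959

£7,621.90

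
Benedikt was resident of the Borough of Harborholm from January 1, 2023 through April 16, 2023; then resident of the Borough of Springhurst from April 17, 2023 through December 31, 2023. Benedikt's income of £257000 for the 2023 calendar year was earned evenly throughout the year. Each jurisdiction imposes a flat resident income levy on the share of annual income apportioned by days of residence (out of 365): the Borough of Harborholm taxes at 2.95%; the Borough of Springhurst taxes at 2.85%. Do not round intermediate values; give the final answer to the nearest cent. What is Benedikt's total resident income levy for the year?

£7399.14

The Borough of Harborholm, January 1 – April 16, 2023: 106 days → £257000 × 2.95% × 106/365 = £2201.7507
The Borough of Springhurst, April 17 – December 31, 2023: 259 days → £257000 × 2.85% × 259/365 = £5197.3849
Total = £7399.1356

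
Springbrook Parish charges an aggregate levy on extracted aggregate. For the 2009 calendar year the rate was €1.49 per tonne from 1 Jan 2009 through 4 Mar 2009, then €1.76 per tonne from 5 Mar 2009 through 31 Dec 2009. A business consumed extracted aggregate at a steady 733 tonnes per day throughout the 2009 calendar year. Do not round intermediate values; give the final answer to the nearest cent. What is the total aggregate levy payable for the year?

€458410.87

1 Jan – 4 Mar 2009: 63 days × 733 tonnes/day = 46,179 tonnes at €1.49/tonne → €68806.71
5 Mar – 31 Dec 2009: 302 days × 733 tonnes/day = 221,366 tonnes at €1.76/tonne → €389604.16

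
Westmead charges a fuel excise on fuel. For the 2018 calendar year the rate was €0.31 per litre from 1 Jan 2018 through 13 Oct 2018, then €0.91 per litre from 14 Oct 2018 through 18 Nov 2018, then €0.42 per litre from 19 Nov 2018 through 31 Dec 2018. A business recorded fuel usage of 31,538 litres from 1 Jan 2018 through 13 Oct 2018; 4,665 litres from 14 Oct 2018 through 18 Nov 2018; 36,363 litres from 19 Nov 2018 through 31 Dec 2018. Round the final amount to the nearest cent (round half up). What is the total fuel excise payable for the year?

1 Jan – 13 Oct 2018: 31,538 litres at €0.31/litre → €9,776.78
14 Oct – 18 Nov 2018: 4,665 litres at €0.91/litre → €4,245.15
19 Nov – 31 Dec 2018: 36,363 litres at €0.42/litre → €15,272.46

€29,294.39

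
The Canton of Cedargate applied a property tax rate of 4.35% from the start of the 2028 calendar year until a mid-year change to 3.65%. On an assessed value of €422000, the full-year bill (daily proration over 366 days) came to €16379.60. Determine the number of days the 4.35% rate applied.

Let d = days at the first rate; then 366 − d days at the second rate.
€422000 × [4.35%·d + 3.65%·(366−d)] / 366 = €16379.60
Solving gives d = 121, so the new rate took effect on May 1, 2028.

121 days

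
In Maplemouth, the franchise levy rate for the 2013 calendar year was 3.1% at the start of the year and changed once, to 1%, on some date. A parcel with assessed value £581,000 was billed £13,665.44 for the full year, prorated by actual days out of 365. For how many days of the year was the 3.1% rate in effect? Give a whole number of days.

Let d = days at the first rate; then 365 − d days at the second rate.
£581,000 × [3.1%·d + 1%·(365−d)] / 365 = £13,665.44
Solving gives d = 235, so the new rate took effect on August 24, 2013.

235 days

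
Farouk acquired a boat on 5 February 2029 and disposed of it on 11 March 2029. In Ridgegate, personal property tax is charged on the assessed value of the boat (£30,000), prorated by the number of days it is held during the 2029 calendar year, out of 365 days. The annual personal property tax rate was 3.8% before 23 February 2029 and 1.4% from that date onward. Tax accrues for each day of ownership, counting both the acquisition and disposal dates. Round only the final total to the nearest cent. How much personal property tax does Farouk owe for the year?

£75.78

5 February – 22 February 2029: 18 days at 3.8% → £30,000 × 3.8% × 18/365 = £56.2192
23 February – 11 March 2029: 17 days at 1.4% → £30,000 × 1.4% × 17/365 = £19.5616
Total = £75.7808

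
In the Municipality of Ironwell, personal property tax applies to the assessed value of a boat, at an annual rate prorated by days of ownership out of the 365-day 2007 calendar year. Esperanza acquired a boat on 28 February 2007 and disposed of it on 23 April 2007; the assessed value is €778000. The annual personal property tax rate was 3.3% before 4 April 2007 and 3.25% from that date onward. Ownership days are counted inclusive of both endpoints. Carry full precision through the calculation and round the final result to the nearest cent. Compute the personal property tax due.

€3847.37

28 February – 3 April 2007: 35 days at 3.3% → €778000 × 3.3% × 35/365 = €2461.8904
4 April – 23 April 2007: 20 days at 3.25% → €778000 × 3.25% × 20/365 = €1385.4795
Total = €3847.3699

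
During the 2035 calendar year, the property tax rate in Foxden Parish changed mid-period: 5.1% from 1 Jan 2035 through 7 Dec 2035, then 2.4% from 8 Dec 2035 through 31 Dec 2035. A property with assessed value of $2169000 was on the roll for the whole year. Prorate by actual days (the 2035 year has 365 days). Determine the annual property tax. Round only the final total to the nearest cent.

$106768.28

1 Jan – 7 Dec 2035: 341 days at 5.1% → $2169000 × 5.1% × 341/365 = $103345.4219
8 Dec – 31 Dec 2035: 24 days at 2.4% → $2169000 × 2.4% × 24/365 = $3422.8603
Total = $106768.2822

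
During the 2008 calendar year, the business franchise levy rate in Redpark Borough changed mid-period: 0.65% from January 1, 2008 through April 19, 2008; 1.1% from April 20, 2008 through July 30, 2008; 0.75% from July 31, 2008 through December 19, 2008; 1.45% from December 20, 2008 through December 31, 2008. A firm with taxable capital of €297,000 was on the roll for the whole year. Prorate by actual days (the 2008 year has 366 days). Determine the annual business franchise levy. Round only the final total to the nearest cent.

€2,496.10

January 1 – April 19, 2008: 110 days at 0.65% → €297,000 × 0.65% × 110/366 = €580.2049
April 20 – July 30, 2008: 102 days at 1.1% → €297,000 × 1.1% × 102/366 = €910.4754
July 31 – December 19, 2008: 142 days at 0.75% → €297,000 × 0.75% × 142/366 = €864.2213
December 20 – December 31, 2008: 12 days at 1.45% → €297,000 × 1.45% × 12/366 = €141.1967
Total = €2,496.0984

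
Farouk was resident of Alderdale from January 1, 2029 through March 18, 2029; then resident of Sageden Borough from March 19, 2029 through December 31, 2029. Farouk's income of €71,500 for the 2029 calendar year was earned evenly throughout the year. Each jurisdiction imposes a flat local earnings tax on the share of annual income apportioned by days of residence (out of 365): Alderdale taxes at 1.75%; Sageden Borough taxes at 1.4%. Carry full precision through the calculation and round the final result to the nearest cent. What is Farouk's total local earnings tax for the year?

€1,053.79

Alderdale, January 1 – March 18, 2029: 77 days → €71,500 × 1.75% × 77/365 = €263.9623
Sageden Borough, March 19 – December 31, 2029: 288 days → €71,500 × 1.4% × 288/365 = €789.8301
Total = €1,053.7925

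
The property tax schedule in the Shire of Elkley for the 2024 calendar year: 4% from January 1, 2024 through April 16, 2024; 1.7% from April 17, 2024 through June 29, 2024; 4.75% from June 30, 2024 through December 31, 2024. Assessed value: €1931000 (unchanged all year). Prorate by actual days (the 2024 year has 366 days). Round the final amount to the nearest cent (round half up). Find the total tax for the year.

€75580.71

January 1 – April 16, 2024: 107 days at 4% → €1931000 × 4% × 107/366 = €22581.0929
April 17 – June 29, 2024: 74 days at 1.7% → €1931000 × 1.7% × 74/366 = €6637.1530
June 30 – December 31, 2024: 185 days at 4.75% → €1931000 × 4.75% × 185/366 = €46362.4658
Total = €75580.7117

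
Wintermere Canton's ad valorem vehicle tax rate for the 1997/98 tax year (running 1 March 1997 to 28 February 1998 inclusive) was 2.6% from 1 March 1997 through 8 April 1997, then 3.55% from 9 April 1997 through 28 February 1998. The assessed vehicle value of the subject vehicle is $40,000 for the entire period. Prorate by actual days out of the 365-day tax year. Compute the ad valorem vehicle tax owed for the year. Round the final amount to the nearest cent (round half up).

1 March – 8 April 1997: 39 days at 2.6% → $40,000 × 2.6% × 39/365 = $111.1233
9 April 1997 – 28 February 1998: 326 days at 3.55% → $40,000 × 3.55% × 326/365 = $1,268.2740
Total = $1,379.3973

$1,379.40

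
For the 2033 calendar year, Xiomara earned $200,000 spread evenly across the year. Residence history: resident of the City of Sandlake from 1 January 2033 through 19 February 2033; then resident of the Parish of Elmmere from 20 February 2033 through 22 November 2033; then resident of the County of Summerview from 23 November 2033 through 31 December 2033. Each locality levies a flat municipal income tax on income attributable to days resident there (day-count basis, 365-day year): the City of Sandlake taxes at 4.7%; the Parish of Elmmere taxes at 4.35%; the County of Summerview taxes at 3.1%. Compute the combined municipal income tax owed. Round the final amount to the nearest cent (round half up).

$8,528.77

The City of Sandlake, 1 January – 19 February 2033: 50 days → $200,000 × 4.7% × 50/365 = $1,287.6712
The Parish of Elmmere, 20 February – 22 November 2033: 276 days → $200,000 × 4.35% × 276/365 = $6,578.6301
The County of Summerview, 23 November – 31 December 2033: 39 days → $200,000 × 3.1% × 39/365 = $662.4658
Total = $8,528.7671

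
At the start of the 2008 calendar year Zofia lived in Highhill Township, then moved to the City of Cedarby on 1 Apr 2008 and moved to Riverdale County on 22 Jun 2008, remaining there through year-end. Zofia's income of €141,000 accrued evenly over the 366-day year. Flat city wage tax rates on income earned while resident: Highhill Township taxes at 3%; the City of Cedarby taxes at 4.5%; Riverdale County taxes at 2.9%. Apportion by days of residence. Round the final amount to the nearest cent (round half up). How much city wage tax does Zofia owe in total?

Highhill Township, 1 Jan – 31 Mar 2008: 91 days → €141,000 × 3% × 91/366 = €1,051.7213
The City of Cedarby, 1 Apr – 21 Jun 2008: 82 days → €141,000 × 4.5% × 82/366 = €1,421.5574
Riverdale County, 22 Jun – 31 Dec 2008: 193 days → €141,000 × 2.9% × 193/366 = €2,156.2213
Total = €4,629.5000

€4,629.50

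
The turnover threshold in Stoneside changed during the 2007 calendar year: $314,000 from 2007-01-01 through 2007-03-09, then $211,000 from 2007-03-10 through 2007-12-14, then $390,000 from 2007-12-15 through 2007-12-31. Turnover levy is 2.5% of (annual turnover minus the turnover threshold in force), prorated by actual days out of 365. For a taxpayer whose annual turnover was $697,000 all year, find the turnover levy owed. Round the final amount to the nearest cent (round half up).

$11,461.85

2007-01-01 to 2007-03-09: 68 days, exemption $314,000 → ($697,000 − $314,000) × 2.5% × 68/365 = $1,783.8356
2007-03-10 to 2007-12-14: 280 days, exemption $211,000 → ($697,000 − $211,000) × 2.5% × 280/365 = $9,320.5479
2007-12-15 to 2007-12-31: 17 days, exemption $390,000 → ($697,000 − $390,000) × 2.5% × 17/365 = $357.4658
Total = $11,461.8493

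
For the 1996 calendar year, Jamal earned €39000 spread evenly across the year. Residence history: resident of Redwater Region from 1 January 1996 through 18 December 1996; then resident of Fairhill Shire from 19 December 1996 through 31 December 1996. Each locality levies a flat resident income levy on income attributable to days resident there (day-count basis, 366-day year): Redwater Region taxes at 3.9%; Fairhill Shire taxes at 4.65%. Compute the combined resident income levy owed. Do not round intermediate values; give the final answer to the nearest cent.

€1531.39

Redwater Region, 1 January – 18 December 1996: 353 days → €39000 × 3.9% × 353/366 = €1466.9754
Fairhill Shire, 19 December – 31 December 1996: 13 days → €39000 × 4.65% × 13/366 = €64.4139
Total = €1531.3893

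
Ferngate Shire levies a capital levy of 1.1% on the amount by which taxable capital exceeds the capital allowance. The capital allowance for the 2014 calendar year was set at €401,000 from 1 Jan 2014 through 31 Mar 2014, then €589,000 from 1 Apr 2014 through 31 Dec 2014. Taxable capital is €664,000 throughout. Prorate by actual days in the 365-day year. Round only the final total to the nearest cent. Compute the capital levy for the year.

1 Jan – 31 Mar 2014: 90 days, exemption €401,000 → (€664,000 − €401,000) × 1.1% × 90/365 = €713.3425
1 Apr – 31 Dec 2014: 275 days, exemption €589,000 → (€664,000 − €589,000) × 1.1% × 275/365 = €621.5753
Total = €1,334.9178

€1,334.92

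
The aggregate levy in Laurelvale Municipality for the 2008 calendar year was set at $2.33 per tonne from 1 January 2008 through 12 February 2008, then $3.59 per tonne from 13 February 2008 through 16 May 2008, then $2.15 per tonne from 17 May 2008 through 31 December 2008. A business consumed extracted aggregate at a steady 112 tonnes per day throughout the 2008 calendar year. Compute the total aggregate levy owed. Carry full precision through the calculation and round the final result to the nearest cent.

1 January – 12 February 2008: 43 days × 112 tonnes/day = 4,816 tonnes at $2.33/tonne → $11,221.28
13 February – 16 May 2008: 94 days × 112 tonnes/day = 10,528 tonnes at $3.59/tonne → $37,795.52
17 May – 31 December 2008: 229 days × 112 tonnes/day = 25,648 tonnes at $2.15/tonne → $55,143.20

$104,160.00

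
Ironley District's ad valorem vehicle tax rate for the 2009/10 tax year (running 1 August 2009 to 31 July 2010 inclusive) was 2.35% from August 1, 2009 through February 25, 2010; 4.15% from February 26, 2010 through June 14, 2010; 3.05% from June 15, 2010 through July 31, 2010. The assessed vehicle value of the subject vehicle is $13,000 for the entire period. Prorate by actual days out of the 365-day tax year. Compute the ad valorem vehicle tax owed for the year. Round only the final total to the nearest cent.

August 1, 2009 – February 25, 2010: 209 days at 2.35% → $13,000 × 2.35% × 209/365 = $174.9301
February 26 – June 14, 2010: 109 days at 4.15% → $13,000 × 4.15% × 109/365 = $161.1110
June 15 – July 31, 2010: 47 days at 3.05% → $13,000 × 3.05% × 47/365 = $51.0562
Total = $387.0973

$387.10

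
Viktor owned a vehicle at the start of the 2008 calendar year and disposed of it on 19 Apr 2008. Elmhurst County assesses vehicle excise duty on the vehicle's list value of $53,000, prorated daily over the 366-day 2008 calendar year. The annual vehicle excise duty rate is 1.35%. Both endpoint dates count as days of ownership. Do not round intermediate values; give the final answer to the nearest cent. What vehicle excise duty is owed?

Days held (1 Jan – 19 Apr 2008): 110 out of 366
Tax = $53,000 × 1.35% × 110/366 = $215.0410

$215.04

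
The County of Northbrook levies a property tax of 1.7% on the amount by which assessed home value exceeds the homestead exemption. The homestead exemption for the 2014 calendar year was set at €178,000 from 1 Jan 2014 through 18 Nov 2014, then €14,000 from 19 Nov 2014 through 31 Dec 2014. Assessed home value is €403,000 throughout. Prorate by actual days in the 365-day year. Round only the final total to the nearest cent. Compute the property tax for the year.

€4,153.45

1 Jan – 18 Nov 2014: 322 days, exemption €178,000 → (€403,000 − €178,000) × 1.7% × 322/365 = €3,374.3836
19 Nov – 31 Dec 2014: 43 days, exemption €14,000 → (€403,000 − €14,000) × 1.7% × 43/365 = €779.0658
Total = €4,153.4493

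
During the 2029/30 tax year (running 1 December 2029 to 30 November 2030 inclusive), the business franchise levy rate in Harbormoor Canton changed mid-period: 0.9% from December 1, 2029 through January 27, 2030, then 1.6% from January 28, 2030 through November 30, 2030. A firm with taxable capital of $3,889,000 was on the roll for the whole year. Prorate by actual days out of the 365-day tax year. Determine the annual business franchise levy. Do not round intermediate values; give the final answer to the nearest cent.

December 1, 2029 – January 27, 2030: 58 days at 0.9% → $3,889,000 × 0.9% × 58/365 = $5,561.8027
January 28 – November 30, 2030: 307 days at 1.6% → $3,889,000 × 1.6% × 307/365 = $52,336.3507
Total = $57,898.1534

$57,898.15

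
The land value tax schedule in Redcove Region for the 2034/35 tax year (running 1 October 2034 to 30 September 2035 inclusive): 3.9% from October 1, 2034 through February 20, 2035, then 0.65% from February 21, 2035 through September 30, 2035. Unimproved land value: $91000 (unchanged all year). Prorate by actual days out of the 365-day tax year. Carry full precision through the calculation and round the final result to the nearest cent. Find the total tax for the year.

October 1, 2034 – February 20, 2035: 143 days at 3.9% → $91000 × 3.9% × 143/365 = $1390.4301
February 21 – September 30, 2035: 222 days at 0.65% → $91000 × 0.65% × 222/365 = $359.7616
Total = $1750.1918

$1750.19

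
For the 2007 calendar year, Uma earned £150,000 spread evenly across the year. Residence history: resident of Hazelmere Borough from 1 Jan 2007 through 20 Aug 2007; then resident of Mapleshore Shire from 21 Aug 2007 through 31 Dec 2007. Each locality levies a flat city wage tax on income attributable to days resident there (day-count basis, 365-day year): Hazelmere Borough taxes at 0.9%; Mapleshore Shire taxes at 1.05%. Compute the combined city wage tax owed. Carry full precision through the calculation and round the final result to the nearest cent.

Hazelmere Borough, 1 Jan – 20 Aug 2007: 232 days → £150,000 × 0.9% × 232/365 = £858.0822
Mapleshore Shire, 21 Aug – 31 Dec 2007: 133 days → £150,000 × 1.05% × 133/365 = £573.9041
Total = £1,431.9863

£1,431.99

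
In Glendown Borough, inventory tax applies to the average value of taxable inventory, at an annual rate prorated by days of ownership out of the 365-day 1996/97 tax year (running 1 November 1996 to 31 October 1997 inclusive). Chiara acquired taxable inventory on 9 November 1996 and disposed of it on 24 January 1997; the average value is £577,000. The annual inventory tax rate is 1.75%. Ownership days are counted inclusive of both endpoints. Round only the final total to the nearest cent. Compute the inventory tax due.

£2,130.16

Days held (9 November 1996 – 24 January 1997): 77 out of 365
Tax = £577,000 × 1.75% × 77/365 = £2,130.1575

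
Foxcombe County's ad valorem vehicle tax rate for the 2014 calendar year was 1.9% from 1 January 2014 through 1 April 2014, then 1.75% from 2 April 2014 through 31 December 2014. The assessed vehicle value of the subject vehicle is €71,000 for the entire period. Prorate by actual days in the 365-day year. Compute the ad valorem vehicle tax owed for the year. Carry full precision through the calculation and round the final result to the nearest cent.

1 January – 1 April 2014: 91 days at 1.9% → €71,000 × 1.9% × 91/365 = €336.3260
2 April – 31 December 2014: 274 days at 1.75% → €71,000 × 1.75% × 274/365 = €932.7260
Total = €1,269.0521

€1,269.05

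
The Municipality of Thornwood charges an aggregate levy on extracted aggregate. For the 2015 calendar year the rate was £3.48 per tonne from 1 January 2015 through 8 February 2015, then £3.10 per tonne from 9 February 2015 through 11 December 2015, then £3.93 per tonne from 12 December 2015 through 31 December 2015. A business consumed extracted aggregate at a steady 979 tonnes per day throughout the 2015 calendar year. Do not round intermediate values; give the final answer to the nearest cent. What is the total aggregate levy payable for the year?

1 January – 8 February 2015: 39 days × 979 tonnes/day = 38,181 tonnes at £3.48/tonne → £132869.88
9 February – 11 December 2015: 306 days × 979 tonnes/day = 299,574 tonnes at £3.10/tonne → £928679.40
12 December – 31 December 2015: 20 days × 979 tonnes/day = 19,580 tonnes at £3.93/tonne → £76949.40

£1138498.68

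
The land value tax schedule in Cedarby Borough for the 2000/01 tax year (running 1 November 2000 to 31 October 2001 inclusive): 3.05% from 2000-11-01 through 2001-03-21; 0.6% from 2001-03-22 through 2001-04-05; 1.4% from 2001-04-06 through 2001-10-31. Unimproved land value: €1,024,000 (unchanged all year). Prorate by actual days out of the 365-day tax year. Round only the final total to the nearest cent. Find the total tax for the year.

2000-11-01 to 2001-03-21: 141 days at 3.05% → €1,024,000 × 3.05% × 141/365 = €12,064.9644
2001-03-22 to 2001-04-05: 15 days at 0.6% → €1,024,000 × 0.6% × 15/365 = €252.4932
2001-04-06 to 2001-10-31: 209 days at 1.4% → €1,024,000 × 1.4% × 209/365 = €8,208.8329
Total = €20,526.2904

€20,526.29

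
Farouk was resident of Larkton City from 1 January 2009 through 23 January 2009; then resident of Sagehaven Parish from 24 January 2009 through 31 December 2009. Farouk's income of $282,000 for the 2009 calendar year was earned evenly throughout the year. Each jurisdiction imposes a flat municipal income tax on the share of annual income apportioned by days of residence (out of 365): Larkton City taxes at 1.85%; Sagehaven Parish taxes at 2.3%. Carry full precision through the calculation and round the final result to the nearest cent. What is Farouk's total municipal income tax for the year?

Larkton City, 1 January – 23 January 2009: 23 days → $282,000 × 1.85% × 23/365 = $328.7425
Sagehaven Parish, 24 January – 31 December 2009: 342 days → $282,000 × 2.3% × 342/365 = $6,077.2932
Total = $6,406.0356

$6,406.04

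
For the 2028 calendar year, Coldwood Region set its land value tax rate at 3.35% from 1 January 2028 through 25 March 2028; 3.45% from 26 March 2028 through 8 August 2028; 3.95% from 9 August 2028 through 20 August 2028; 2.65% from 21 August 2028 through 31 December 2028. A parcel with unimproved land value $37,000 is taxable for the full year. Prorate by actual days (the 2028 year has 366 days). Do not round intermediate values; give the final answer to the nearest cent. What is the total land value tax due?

$1,166.41

1 January – 25 March 2028: 85 days at 3.35% → $37,000 × 3.35% × 85/366 = $287.8620
26 March – 8 August 2028: 136 days at 3.45% → $37,000 × 3.45% × 136/366 = $474.3279
9 August – 20 August 2028: 12 days at 3.95% → $37,000 × 3.95% × 12/366 = $47.9180
21 August – 31 December 2028: 133 days at 2.65% → $37,000 × 2.65% × 133/366 = $356.3019
Total = $1,166.4098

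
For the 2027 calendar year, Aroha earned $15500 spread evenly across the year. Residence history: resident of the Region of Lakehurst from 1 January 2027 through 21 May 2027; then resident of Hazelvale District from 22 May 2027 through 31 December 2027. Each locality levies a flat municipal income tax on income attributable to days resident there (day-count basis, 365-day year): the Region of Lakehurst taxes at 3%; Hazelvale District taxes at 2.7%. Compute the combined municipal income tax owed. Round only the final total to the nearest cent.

The Region of Lakehurst, 1 January – 21 May 2027: 141 days → $15500 × 3% × 141/365 = $179.6301
Hazelvale District, 22 May – 31 December 2027: 224 days → $15500 × 2.7% × 224/365 = $256.8329
Total = $436.4630

$436.46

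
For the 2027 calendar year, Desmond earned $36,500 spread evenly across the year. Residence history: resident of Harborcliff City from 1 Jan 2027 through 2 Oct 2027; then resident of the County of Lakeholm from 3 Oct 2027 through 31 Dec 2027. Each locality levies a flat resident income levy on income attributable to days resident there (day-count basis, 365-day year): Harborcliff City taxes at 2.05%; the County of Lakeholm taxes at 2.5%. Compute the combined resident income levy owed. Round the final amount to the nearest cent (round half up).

$788.75

Harborcliff City, 1 Jan – 2 Oct 2027: 275 days → $36,500 × 2.05% × 275/365 = $563.7500
The County of Lakeholm, 3 Oct – 31 Dec 2027: 90 days → $36,500 × 2.5% × 90/365 = $225.0000
Total = $788.7500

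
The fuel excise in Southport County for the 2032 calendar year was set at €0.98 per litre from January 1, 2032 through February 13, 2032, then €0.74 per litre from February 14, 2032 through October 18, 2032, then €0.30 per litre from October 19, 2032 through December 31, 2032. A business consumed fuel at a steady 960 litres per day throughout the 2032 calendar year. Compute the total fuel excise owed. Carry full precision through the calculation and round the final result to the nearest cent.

€238,886.40

January 1 – February 13, 2032: 44 days × 960 litres/day = 42,240 litres at €0.98/litre → €41,395.20
February 14 – October 18, 2032: 248 days × 960 litres/day = 238,080 litres at €0.74/litre → €176,179.20
October 19 – December 31, 2032: 74 days × 960 litres/day = 71,040 litres at €0.30/litre → €21,312.00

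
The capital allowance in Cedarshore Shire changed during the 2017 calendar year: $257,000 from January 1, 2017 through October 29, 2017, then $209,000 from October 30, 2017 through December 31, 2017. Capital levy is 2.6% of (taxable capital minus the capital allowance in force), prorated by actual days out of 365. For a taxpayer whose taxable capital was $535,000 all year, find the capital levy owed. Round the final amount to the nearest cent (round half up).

$7,443.41

January 1 – October 29, 2017: 302 days, exemption $257,000 → ($535,000 − $257,000) × 2.6% × 302/365 = $5,980.4274
October 30 – December 31, 2017: 63 days, exemption $209,000 → ($535,000 − $209,000) × 2.6% × 63/365 = $1,462.9808
Total = $7,443.4082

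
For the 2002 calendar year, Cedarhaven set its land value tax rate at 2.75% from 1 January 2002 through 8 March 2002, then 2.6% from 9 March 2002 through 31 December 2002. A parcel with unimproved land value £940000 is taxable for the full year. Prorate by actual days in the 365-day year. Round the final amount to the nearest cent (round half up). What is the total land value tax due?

1 January – 8 March 2002: 67 days at 2.75% → £940000 × 2.75% × 67/365 = £4745.0685
9 March – 31 December 2002: 298 days at 2.6% → £940000 × 2.6% × 298/365 = £19953.7534
Total = £24698.8219

£24698.82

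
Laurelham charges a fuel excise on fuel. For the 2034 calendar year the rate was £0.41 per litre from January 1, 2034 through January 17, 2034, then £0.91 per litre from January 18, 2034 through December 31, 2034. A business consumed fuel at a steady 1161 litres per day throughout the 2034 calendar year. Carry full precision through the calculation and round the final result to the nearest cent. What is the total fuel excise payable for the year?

£375,757.65

January 1 – January 17, 2034: 17 days × 1161 litres/day = 19,737 litres at £0.41/litre → £8,092.17
January 18 – December 31, 2034: 348 days × 1161 litres/day = 404,028 litres at £0.91/litre → £367,665.48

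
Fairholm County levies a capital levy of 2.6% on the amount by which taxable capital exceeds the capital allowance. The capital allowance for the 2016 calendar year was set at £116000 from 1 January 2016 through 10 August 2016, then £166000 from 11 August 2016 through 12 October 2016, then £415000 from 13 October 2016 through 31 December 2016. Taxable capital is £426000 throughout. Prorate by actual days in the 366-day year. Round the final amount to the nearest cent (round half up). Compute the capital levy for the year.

£6136.99

1 January – 10 August 2016: 223 days, exemption £116000 → (£426000 − £116000) × 2.6% × 223/366 = £4910.8743
11 August – 12 October 2016: 63 days, exemption £166000 → (£426000 − £166000) × 2.6% × 63/366 = £1163.6066
13 October – 31 December 2016: 80 days, exemption £415000 → (£426000 − £415000) × 2.6% × 80/366 = £62.5137
Total = £6136.9945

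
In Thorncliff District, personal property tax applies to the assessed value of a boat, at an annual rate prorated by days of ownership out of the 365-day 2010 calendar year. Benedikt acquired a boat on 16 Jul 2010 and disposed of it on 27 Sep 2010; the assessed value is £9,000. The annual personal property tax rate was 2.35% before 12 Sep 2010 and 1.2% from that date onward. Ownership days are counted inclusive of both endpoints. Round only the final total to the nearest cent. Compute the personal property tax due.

16 Jul – 11 Sep 2010: 58 days at 2.35% → £9,000 × 2.35% × 58/365 = £33.6082
12 Sep – 27 Sep 2010: 16 days at 1.2% → £9,000 × 1.2% × 16/365 = £4.7342
Total = £38.3425

£38.34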